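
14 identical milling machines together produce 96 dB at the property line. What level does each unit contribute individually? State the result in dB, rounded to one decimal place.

Dividing the total intensity by 14 lowers the level by 10·log₁₀ 14 = 11.461 dB: L₁ = 96 − 11.461.

84.5 dB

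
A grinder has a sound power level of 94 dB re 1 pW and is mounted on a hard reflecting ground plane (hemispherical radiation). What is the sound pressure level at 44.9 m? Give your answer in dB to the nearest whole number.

Free-field hemispherical radiation: L_p = L_w − 10·log₁₀(2π·r²), r = 44.9 m.
2π·r² = 1.267e+04 m², 10·log₁₀ of that is 41.027 dB.
L_p = 94 − 41.027 = 52.97 dB.

53 dB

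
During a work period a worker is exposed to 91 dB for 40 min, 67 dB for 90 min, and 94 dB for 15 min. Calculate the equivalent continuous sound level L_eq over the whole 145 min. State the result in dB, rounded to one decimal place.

87.9 dB

Weight each interval's intensity by its duration and average over T = 145 min:
Σ tᵢ·10^(Lᵢ/10) = 40·10^(91/10) + 90·10^(67/10) + 15·10^(94/10) = 8.849e+10.
L_eq = 10·log₁₀(8.849e+10/145) = 87.86 dB.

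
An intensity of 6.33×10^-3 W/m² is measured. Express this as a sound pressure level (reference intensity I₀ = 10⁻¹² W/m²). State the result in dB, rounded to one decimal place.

98.0 dB

Dividing by I₀ shifts the exponent by 12: I/I₀ = 6.33×10^9.
L = 10·(0.8014 + 9) = 98.01 dB.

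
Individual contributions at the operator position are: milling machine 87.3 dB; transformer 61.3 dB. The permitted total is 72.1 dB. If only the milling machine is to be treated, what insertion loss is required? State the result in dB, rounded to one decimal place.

15.6 dB

Everything except the milling machine sums to 10^(61.3/10) = 1.349e+06 in linear terms, 61.30 dB.
The limit corresponds to 10^(72.1/10) = 1.622e+07; subtracting the fixed part leaves 1.487e+07 for the milling machine, i.e. 71.72 dB.
So the milling machine must be reduced from 87.3 to 71.72 dB: IL = 15.58 dB.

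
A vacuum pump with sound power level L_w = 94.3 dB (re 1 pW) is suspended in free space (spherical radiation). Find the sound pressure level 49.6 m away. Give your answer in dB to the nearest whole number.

49 dB

Free-field spherical radiation: L_p = L_w − 10·log₁₀(4π·r²), r = 49.6 m.
4π·r² = 3.092e+04 m², 10·log₁₀ of that is 44.902 dB.
L_p = 94.3 − 44.902 = 49.40 dB.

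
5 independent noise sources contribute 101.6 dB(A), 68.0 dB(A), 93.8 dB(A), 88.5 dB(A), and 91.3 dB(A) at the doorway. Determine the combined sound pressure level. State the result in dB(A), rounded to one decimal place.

102.8 dB(A)

Incoherent sources combine by intensity addition: L_total = 10·log₁₀(Σ 10^(L_i/10)).
Σ 10^(L/10) = 10^(101.6/10) + 10^(68.0/10) + 10^(93.8/10) + 10^(88.5/10) + 10^(91.3/10) = 1.892e+10.
L_total = 10·log₁₀(1.892e+10) = 102.77 dB(A).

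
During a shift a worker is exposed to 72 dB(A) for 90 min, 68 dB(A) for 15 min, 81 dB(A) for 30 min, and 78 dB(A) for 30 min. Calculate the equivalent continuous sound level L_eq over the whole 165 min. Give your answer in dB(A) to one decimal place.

The energy average is taken in the linear domain: L_eq = 10·log₁₀[(Σ tᵢ·10^(Lᵢ/10))/T], T = 165 min.
Σ tᵢ·10^(Lᵢ/10) = 90·10^(72/10) + 15·10^(68/10) + 30·10^(81/10) + 30·10^(78/10) = 7.191e+09.
L_eq = 10·log₁₀(7.191e+09/165) = 76.39 dB(A).

76.4 dB(A)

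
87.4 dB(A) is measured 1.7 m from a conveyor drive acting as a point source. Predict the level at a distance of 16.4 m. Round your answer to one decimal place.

67.7 dB(A)

For a point source, L₂ = L₁ − 20·log₁₀(r₂/r₁).
L₂ = 87.4 − 20·log₁₀(16.4/1.7) = 87.4 − 19.688 = 67.71 dB(A).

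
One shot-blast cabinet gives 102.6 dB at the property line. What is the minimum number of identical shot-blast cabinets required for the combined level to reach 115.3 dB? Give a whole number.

19

Need L₁ + 10·log₁₀ N ≥ 115.3, i.e. log₁₀ N ≥ 1.27.
N ≥ 10^(12.7/10) = 18.621, so N = 19.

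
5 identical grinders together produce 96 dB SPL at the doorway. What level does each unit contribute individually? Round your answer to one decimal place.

89.0 dB SPL

For N identical incoherent sources L_total = L₁ + 10·log₁₀ N, so L₁ = 96 − 10·log₁₀(5) = 96 − 6.990.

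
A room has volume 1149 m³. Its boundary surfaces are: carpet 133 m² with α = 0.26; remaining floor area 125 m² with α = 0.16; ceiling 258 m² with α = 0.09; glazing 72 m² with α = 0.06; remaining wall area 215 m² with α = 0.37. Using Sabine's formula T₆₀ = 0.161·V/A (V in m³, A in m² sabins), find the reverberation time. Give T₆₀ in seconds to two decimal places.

Summing Sᵢαᵢ: 133·0.26 + 125·0.16 + 258·0.09 + 72·0.06 + 215·0.37 = 161.67 m².
T₆₀ = 0.161 × 1149 / 161.67 = 1.144 s.

1.14 s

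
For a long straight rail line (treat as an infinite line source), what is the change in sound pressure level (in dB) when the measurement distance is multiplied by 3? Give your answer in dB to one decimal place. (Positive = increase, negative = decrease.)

-4.8 dB

Line-source spreading: ΔL = −10·log₁₀(r₂/r₁).
ΔL = −10·log₁₀(3) = -4.77 dB.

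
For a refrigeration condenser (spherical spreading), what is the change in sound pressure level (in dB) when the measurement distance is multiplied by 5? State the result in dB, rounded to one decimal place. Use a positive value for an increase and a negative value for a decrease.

Point-source spreading: ΔL = −20·log₁₀(r₂/r₁).
ΔL = −20·log₁₀(5) = -13.98 dB.

-14.0 dB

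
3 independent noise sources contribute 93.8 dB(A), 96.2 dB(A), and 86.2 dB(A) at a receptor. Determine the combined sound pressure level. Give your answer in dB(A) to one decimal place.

98.4 dB(A)

For uncorrelated sources the intensities add, so convert each level to linear form, sum, and take 10·log₁₀ of the total.
Σ 10^(L/10) = 10^(93.8/10) + 10^(96.2/10) + 10^(86.2/10) = 6.984e+09.
L_total = 10·log₁₀(6.984e+09) = 98.44 dB(A).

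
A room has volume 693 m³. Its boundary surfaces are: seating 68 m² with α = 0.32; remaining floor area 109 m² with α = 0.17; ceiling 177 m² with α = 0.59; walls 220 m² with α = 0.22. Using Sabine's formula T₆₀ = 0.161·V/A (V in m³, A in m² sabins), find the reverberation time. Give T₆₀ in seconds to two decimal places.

0.58 s

A = Σ Sᵢαᵢ = 68·0.32 + 109·0.17 + 177·0.59 + 220·0.22 = 193.12 m².
T₆₀ = 0.161 × 693 / 193.12 = 0.578 s.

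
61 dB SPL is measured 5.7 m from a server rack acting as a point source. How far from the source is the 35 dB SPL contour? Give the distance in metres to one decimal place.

For a point source L₁ − L₂ = 20·log₁₀(r₂/r₁), so r₂ = r₁·10^((L₁−L₂)/20).
r₂ = 5.7·10^((61−35)/20) = 5.7·10^(26.0/20) = 113.73 m.

113.7 m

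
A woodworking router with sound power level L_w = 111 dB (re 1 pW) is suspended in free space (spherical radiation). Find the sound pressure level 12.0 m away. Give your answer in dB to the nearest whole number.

Free-field spherical radiation: L_p = L_w − 10·log₁₀(4π·r²), r = 12.0 m.
4π·r² = 1810 m², 10·log₁₀ of that is 32.576 dB.
L_p = 111 − 32.576 = 78.42 dB.

78 dB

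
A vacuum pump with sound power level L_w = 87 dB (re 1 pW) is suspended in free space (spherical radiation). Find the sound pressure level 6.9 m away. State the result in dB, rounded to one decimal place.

59.2 dB

Free-field spherical radiation: L_p = L_w − 10·log₁₀(4π·r²), r = 6.9 m.
4π·r² = 598.3 m², 10·log₁₀ of that is 27.769 dB.
L_p = 87 − 27.769 = 59.23 dB.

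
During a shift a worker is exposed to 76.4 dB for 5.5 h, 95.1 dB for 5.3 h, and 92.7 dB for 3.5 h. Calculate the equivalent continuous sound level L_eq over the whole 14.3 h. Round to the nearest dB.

92 dB

L_eq = 10·log₁₀[(1/T)·Σ tᵢ·10^(Lᵢ/10)] with T = 14.3 h.
Σ tᵢ·10^(Lᵢ/10) = 5.5·10^(76.4/10) + 5.3·10^(95.1/10) + 3.5·10^(92.7/10) = 2.391e+10.
L_eq = 10·log₁₀(2.391e+10/14.3) = 92.23 dB.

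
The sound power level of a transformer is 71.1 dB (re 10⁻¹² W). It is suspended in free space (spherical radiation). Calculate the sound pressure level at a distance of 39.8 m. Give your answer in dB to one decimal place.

The power spreads over a sphere of area 4π·r², so L_p = L_w − 10·log₁₀(4π·r²).
4π·r² = 1.991e+04 m², 10·log₁₀ of that is 42.990 dB.
L_p = 71.1 − 42.990 = 28.11 dB.

28.1 dB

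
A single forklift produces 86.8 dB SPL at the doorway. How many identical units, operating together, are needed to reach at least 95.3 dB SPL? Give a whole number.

The shortfall is 95.3 − 86.8 = 8.5 dB, and N units add 10·log₁₀ N, so need 10·log₁₀ N ≥ 8.5.
N ≥ 10^(8.5/10) = 7.079, so N = 8.

8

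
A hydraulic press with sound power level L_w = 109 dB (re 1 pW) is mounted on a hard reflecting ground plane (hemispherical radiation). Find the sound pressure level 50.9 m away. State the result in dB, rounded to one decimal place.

66.9 dB

L_p = L_w − 10·log₁₀(2π·r²) with r = 50.9 m.
2π·r² = 1.628e+04 m², 10·log₁₀ of that is 42.116 dB.
L_p = 109 − 42.116 = 66.88 dB.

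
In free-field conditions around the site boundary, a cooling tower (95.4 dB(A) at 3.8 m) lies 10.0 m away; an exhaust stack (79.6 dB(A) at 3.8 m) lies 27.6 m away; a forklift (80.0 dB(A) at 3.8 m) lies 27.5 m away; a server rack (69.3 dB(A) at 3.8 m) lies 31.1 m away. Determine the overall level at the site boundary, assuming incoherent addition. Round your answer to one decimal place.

First find each source's level at the receiver (point-source: −20·log₁₀(r/r_ref)), then combine on an intensity basis.
cooling tower: 95.4 − 20·log₁₀(10.0/3.8) = 95.4 − 8.40 = 87.00 dB(A).
exhaust stack: 79.6 − 20·log₁₀(27.6/3.8) = 79.6 − 17.22 = 62.38 dB(A).
forklift: 80.0 − 20·log₁₀(27.5/3.8) = 80.0 − 17.19 = 62.81 dB(A).
server rack: 69.3 − 20·log₁₀(31.1/3.8) = 69.3 − 18.26 = 51.04 dB(A).
Σ 10^(L/10) = 5.045e+08 → L_total = 10·log₁₀(5.045e+08) = 87.03 dB(A).

87.0 dB(A)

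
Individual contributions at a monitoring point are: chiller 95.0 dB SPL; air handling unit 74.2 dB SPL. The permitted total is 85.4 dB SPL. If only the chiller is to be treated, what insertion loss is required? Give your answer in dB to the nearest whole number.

The untreated sources together contribute 10^(74.2/10) = 2.630e+07, i.e. 74.20 dB SPL.
The limit corresponds to 10^(85.4/10) = 3.467e+08; subtracting the fixed part leaves 3.204e+08 for the chiller, i.e. 85.06 dB SPL.
Required insertion loss = 95.0 − 85.06 = 9.94 dB.

10 dB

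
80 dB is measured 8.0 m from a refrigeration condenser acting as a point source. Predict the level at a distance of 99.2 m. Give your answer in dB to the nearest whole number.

For a point source, L₂ = L₁ − 20·log₁₀(r₂/r₁).
L₂ = 80 − 20·log₁₀(99.2/8.0) = 80 − 21.868 = 58.13 dB.

58 dB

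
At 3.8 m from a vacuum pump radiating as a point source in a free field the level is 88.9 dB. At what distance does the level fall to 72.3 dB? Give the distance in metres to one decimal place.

25.7 m

Point-source spreading drops the level by 20·log₁₀(r₂/r₁); inverting, r₂/r₁ = 10^(ΔL/20).
r₂ = 3.8·10^((88.9−72.3)/20) = 3.8·10^(16.6/20) = 25.69 m.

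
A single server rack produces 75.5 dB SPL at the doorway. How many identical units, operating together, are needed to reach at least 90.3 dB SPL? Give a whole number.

31

Need L₁ + 10·log₁₀ N ≥ 90.3, i.e. log₁₀ N ≥ 1.48.
N ≥ 10^(14.8/10) = 30.200, so N = 31.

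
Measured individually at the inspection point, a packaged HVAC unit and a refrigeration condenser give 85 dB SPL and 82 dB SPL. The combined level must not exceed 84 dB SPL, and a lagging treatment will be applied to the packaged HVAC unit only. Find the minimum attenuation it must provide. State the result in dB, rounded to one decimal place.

5.3 dB

The untreated sources together contribute 10^(82/10) = 1.585e+08, i.e. 82.00 dB SPL.
The limit corresponds to 10^(84/10) = 2.512e+08; subtracting the fixed part leaves 9.270e+07 for the packaged HVAC unit, i.e. 79.67 dB SPL.
Required insertion loss = 85 − 79.67 = 5.33 dB.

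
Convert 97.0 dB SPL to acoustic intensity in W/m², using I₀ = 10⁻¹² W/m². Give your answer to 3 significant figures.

0.00501 W/m²

I = I₀·10^(L/10) = 10⁻¹² × 10^(97.0/10) = 10^(-2.300).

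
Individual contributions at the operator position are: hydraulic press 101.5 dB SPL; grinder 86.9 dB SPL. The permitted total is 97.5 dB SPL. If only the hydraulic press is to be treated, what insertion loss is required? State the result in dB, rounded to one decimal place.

4.4 dB

Fixed contribution from the other source: Σ 10^(L/10) = 10^(86.9/10) = 4.898e+08 (86.90 dB SPL).
To meet 97.5 dB SPL overall, the treated hydraulic press may contribute at most 10^(97.5/10) − 4.898e+08 = 5.134e+09, i.e. 97.10 dB SPL.
Required insertion loss = 101.5 − 97.10 = 4.40 dB.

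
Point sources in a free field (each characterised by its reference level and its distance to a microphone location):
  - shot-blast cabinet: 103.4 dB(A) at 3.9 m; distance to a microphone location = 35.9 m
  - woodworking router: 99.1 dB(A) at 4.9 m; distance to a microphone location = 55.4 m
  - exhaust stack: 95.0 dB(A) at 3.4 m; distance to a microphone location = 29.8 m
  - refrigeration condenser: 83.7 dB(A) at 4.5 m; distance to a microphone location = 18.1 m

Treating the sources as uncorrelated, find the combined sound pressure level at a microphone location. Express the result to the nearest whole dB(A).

First find each source's level at the receiver (point-source: −20·log₁₀(r/r_ref)), then combine on an intensity basis.
shot-blast cabinet: 103.4 − 20·log₁₀(35.9/3.9) = 103.4 − 19.28 = 84.12 dB(A).
woodworking router: 99.1 − 20·log₁₀(55.4/4.9) = 99.1 − 21.07 = 78.03 dB(A).
exhaust stack: 95.0 − 20·log₁₀(29.8/3.4) = 95.0 − 18.85 = 76.15 dB(A).
refrigeration condenser: 83.7 − 20·log₁₀(18.1/4.5) = 83.7 − 12.09 = 71.61 dB(A).
Σ 10^(L/10) = 3.774e+08 → L_total = 10·log₁₀(3.774e+08) = 85.77 dB(A).

86 dB(A)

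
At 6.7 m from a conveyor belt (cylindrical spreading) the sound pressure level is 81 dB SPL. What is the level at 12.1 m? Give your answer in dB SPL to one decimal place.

Cylindrical spreading from a line source gives a 10·log₁₀(r₂/r₁) drop.
L₂ = 81 − 10·log₁₀(12.1/6.7) = 81 − 2.567 = 78.43 dB SPL.

78.4 dB SPL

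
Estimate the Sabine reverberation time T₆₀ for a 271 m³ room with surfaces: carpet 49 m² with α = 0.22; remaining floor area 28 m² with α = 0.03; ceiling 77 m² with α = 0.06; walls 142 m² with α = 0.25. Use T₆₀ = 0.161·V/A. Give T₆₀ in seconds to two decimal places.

0.84 s

Summing Sᵢαᵢ: 49·0.22 + 28·0.03 + 77·0.06 + 142·0.25 = 51.74 m².
T₆₀ = 0.161·V/A = 0.161·271/51.74 = 0.843 s.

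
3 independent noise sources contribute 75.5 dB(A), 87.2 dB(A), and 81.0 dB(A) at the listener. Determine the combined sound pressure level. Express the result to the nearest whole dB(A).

88 dB(A)

For uncorrelated sources the intensities add, so convert each level to linear form, sum, and take 10·log₁₀ of the total.
Σ 10^(L/10) = 10^(75.5/10) + 10^(87.2/10) + 10^(81.0/10) = 6.862e+08.
L_total = 10·log₁₀(6.862e+08) = 88.36 dB(A).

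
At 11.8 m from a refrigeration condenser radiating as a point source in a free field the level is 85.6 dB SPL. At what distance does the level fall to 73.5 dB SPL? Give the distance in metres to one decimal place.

For a point source L₁ − L₂ = 20·log₁₀(r₂/r₁), so r₂ = r₁·10^((L₁−L₂)/20).
r₂ = 11.8·10^((85.6−73.5)/20) = 11.8·10^(12.1/20) = 47.52 m.

47.5 m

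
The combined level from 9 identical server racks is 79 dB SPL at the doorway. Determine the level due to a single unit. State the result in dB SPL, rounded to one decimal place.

Dividing the total intensity by 9 lowers the level by 10·log₁₀ 9 = 9.542 dB: L₁ = 79 − 9.542.

69.5 dB SPL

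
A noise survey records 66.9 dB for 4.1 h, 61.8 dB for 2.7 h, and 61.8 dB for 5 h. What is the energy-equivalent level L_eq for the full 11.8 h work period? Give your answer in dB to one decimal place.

64.3 dB

The energy average is taken in the linear domain: L_eq = 10·log₁₀[(Σ tᵢ·10^(Lᵢ/10))/T], T = 11.8 h.
Σ tᵢ·10^(Lᵢ/10) = 4.1·10^(66.9/10) + 2.7·10^(61.8/10) + 5·10^(61.8/10) = 3.174e+07.
L_eq = 10·log₁₀(3.174e+07/11.8) = 64.30 dB.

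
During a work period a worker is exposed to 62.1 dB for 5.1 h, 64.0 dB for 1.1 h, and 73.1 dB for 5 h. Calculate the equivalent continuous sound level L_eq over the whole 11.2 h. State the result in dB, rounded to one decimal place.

Weight each interval's intensity by its duration and average over T = 11.2 h:
Σ tᵢ·10^(Lᵢ/10) = 5.1·10^(62.1/10) + 1.1·10^(64.0/10) + 5·10^(73.1/10) = 1.131e+08.
L_eq = 10·log₁₀(1.131e+08/11.2) = 70.04 dB.

70.0 dB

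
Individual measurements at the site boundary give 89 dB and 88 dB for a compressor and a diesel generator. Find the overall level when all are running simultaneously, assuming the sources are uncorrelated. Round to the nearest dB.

For uncorrelated sources the intensities add, so convert each level to linear form, sum, and take 10·log₁₀ of the total.
Σ 10^(L/10) = 10^(89/10) + 10^(88/10) = 1.425e+09.
L_total = 10·log₁₀(1.425e+09) = 91.54 dB.

92 dB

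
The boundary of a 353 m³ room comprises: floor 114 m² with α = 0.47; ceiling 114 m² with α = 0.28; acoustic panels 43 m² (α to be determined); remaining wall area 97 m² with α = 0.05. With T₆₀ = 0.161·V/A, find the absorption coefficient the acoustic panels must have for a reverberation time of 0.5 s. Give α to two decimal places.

Required total absorption A = 0.161·353/0.5 = 113.67 m².
Absorption from the other surfaces = 114·0.47 + 114·0.28 + 97·0.05 = 90.35 m², so the acoustic panels must supply 23.32 m² over 43 m².
α = 23.32/43 = 0.542.

0.54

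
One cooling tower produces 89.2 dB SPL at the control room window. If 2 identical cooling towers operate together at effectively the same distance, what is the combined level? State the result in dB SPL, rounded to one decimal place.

92.2 dB SPL

L_total = L₁ + 10·log₁₀ N for N identical incoherent sources.
L_total = 89.2 + 10·log₁₀(2) = 89.2 + 3.010 = 92.21 dB SPL.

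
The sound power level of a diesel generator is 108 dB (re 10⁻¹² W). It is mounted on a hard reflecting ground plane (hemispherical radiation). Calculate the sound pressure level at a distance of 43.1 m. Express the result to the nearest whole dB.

The power spreads over a hemisphere of area 2π·r², so L_p = L_w − 10·log₁₀(2π·r²).
2π·r² = 1.167e+04 m², 10·log₁₀ of that is 40.671 dB.
L_p = 108 − 40.671 = 67.33 dB.

67 dB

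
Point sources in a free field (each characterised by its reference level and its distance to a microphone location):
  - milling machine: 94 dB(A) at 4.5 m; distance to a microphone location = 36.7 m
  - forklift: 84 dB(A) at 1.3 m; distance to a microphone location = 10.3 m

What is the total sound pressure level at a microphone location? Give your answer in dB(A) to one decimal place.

76.2 dB(A)

First find each source's level at the receiver (point-source: −20·log₁₀(r/r_ref)), then combine on an intensity basis.
milling machine: 94 − 20·log₁₀(36.7/4.5) = 94 − 18.23 = 75.77 dB(A).
forklift: 84 − 20·log₁₀(10.3/1.3) = 84 − 17.98 = 66.02 dB(A).
Σ 10^(L/10) = 4.177e+07 → L_total = 10·log₁₀(4.177e+07) = 76.21 dB(A).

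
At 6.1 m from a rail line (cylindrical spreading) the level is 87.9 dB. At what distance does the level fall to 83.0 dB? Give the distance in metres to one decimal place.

The 4.9 dB drop corresponds to a distance ratio of 10^(4.9/10) for a line source.
r₂ = 6.1·10^((87.9−83.0)/10) = 6.1·10^(4.9/10) = 18.85 m.

18.9 m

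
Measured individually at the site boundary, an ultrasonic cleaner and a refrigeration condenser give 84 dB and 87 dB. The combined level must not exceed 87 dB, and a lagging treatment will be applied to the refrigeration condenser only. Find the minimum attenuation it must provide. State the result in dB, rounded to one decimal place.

3.0 dB

Fixed contribution from the other source: Σ 10^(L/10) = 10^(84/10) = 2.512e+08 (84.00 dB).
The limit corresponds to 10^(87/10) = 5.012e+08; subtracting the fixed part leaves 2.500e+08 for the refrigeration condenser, i.e. 83.98 dB.
Required insertion loss = 87 − 83.98 = 3.02 dB.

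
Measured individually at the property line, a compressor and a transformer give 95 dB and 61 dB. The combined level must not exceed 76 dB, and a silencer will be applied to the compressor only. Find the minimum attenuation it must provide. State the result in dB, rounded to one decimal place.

19.1 dB

Everything except the compressor sums to 10^(61/10) = 1.259e+06 in linear terms, 61.00 dB.
The limit corresponds to 10^(76/10) = 3.981e+07; subtracting the fixed part leaves 3.855e+07 for the compressor, i.e. 75.86 dB.
Required insertion loss = 95 − 75.86 = 19.14 dB.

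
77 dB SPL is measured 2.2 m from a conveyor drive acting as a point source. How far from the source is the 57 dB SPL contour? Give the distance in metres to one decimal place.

Point-source spreading drops the level by 20·log₁₀(r₂/r₁); inverting, r₂/r₁ = 10^(ΔL/20).
r₂ = 2.2·10^((77−57)/20) = 2.2·10^(20.0/20) = 22.00 m.

22.0 m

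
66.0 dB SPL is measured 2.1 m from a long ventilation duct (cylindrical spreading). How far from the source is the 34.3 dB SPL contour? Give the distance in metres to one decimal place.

Line-source spreading drops the level by 10·log₁₀(r₂/r₁); inverting, r₂/r₁ = 10^(ΔL/10).
r₂ = 2.1·10^((66.0−34.3)/10) = 2.1·10^(31.7/10) = 3106.13 m.

3106.1 m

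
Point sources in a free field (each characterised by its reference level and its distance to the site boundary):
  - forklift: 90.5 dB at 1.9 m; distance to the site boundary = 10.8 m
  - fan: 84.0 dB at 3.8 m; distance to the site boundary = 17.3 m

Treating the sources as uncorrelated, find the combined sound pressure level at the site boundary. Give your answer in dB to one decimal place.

76.7 dB

First find each source's level at the receiver (point-source: −20·log₁₀(r/r_ref)), then combine on an intensity basis.
forklift: 90.5 − 20·log₁₀(10.8/1.9) = 90.5 − 15.09 = 75.41 dB.
fan: 84.0 − 20·log₁₀(17.3/3.8) = 84.0 − 13.17 = 70.83 dB.
Σ 10^(L/10) = 4.685e+07 → L_total = 10·log₁₀(4.685e+07) = 76.71 dB.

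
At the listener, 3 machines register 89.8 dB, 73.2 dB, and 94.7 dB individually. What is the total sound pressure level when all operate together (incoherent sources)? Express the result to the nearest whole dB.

For uncorrelated sources the intensities add, so convert each level to linear form, sum, and take 10·log₁₀ of the total.
Σ 10^(L/10) = 10^(89.8/10) + 10^(73.2/10) + 10^(94.7/10) = 3.927e+09.
L_total = 10·log₁₀(3.927e+09) = 95.94 dB.

96 dB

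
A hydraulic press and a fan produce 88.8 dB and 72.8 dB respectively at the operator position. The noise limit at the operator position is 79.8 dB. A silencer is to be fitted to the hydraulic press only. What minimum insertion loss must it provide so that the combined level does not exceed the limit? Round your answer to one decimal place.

10.0 dB

Fixed contribution from the other source: Σ 10^(L/10) = 10^(72.8/10) = 1.905e+07 (72.80 dB).
To meet 79.8 dB overall, the treated hydraulic press may contribute at most 10^(79.8/10) − 1.905e+07 = 7.644e+07, i.e. 78.83 dB.
So the hydraulic press must be reduced from 88.8 to 78.83 dB: IL = 9.97 dB.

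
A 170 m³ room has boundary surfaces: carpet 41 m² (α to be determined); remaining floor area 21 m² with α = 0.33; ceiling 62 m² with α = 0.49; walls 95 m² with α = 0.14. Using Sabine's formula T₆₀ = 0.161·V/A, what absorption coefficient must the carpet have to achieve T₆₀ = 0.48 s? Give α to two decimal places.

From T₆₀ = 0.161·V/A, the target T₆₀ = 0.48 s needs A = 0.161·170/0.48 = 57.02 m².
Absorption from the other surfaces = 21·0.33 + 62·0.49 + 95·0.14 = 50.61 m², so the carpet must supply 6.41 m² over 41 m².
α = 6.41/41 = 0.156.

0.16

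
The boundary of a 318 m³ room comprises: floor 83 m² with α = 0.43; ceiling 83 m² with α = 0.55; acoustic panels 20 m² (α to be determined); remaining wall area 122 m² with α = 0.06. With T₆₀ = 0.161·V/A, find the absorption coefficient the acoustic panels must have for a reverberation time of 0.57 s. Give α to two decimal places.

A = 0.161·V/T₆₀ = 0.161·318/0.57 = 89.82 m² sabins.
Absorption from the other surfaces = 83·0.43 + 83·0.55 + 122·0.06 = 88.66 m², so the acoustic panels must supply 1.16 m² over 20 m².
α = 1.16/20 = 0.058.

0.06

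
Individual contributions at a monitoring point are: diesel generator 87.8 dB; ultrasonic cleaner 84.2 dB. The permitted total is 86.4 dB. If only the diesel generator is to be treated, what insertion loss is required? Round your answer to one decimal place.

Everything except the diesel generator sums to 10^(84.2/10) = 2.630e+08 in linear terms, 84.20 dB.
To meet 86.4 dB overall, the treated diesel generator may contribute at most 10^(86.4/10) − 2.630e+08 = 1.735e+08, i.e. 82.39 dB.
So the diesel generator must be reduced from 87.8 to 82.39 dB: IL = 5.41 dB.

5.4 dB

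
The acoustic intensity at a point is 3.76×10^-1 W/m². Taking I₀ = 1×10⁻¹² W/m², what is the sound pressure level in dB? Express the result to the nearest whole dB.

116 dB

Dividing by I₀ shifts the exponent by 12: I/I₀ = 3.76×10^11.
L = 10·(0.5752 + 11) = 115.75 dB.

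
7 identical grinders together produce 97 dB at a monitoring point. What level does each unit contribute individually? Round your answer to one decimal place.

Dividing the total intensity by 7 lowers the level by 10·log₁₀ 7 = 8.451 dB: L₁ = 97 − 8.451.

88.5 dB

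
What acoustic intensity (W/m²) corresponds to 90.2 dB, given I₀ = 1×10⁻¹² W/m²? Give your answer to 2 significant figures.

0.0010 W/m²

I/I₀ = 10^(90.2/10) = 1.047e+09, so I = 1.047e+09 × 10⁻¹² W/m².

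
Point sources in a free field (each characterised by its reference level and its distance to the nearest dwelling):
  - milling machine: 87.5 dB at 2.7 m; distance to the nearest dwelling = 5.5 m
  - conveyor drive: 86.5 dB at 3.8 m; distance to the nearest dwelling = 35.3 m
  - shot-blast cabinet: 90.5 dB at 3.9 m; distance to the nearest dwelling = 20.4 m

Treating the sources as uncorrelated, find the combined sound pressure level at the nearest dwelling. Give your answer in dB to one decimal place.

82.6 dB

First find each source's level at the receiver (point-source: −20·log₁₀(r/r_ref)), then combine on an intensity basis.
milling machine: 87.5 − 20·log₁₀(5.5/2.7) = 87.5 − 6.18 = 81.32 dB.
conveyor drive: 86.5 − 20·log₁₀(35.3/3.8) = 86.5 − 19.36 = 67.14 dB.
shot-blast cabinet: 90.5 − 20·log₁₀(20.4/3.9) = 90.5 − 14.37 = 76.13 dB.
Σ 10^(L/10) = 1.817e+08 → L_total = 10·log₁₀(1.817e+08) = 82.59 dB.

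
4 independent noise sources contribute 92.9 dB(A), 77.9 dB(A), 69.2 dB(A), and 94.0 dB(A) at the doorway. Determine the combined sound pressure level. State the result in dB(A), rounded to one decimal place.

Incoherent sources combine by intensity addition: L_total = 10·log₁₀(Σ 10^(L_i/10)).
Σ 10^(L/10) = 10^(92.9/10) + 10^(77.9/10) + 10^(69.2/10) + 10^(94.0/10) = 4.532e+09.
L_total = 10·log₁₀(4.532e+09) = 96.56 dB(A).

96.6 dB(A)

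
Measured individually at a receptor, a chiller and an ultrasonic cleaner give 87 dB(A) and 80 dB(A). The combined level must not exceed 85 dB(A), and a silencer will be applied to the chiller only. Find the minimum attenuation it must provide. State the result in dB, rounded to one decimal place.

3.7 dB

Fixed contribution from the other source: Σ 10^(L/10) = 10^(80/10) = 1.000e+08 (80.00 dB(A)).
The limit corresponds to 10^(85/10) = 3.162e+08; subtracting the fixed part leaves 2.162e+08 for the chiller, i.e. 83.35 dB(A).
Required insertion loss = 87 − 83.35 = 3.65 dB.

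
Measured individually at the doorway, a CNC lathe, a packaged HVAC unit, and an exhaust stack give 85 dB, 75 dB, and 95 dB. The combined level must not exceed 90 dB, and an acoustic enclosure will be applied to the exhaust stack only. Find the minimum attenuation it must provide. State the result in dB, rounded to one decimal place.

6.9 dB

Everything except the exhaust stack sums to 10^(85/10) + 10^(75/10) = 3.479e+08 in linear terms, 85.41 dB.
The limit corresponds to 10^(90/10) = 1.000e+09; subtracting the fixed part leaves 6.521e+08 for the exhaust stack, i.e. 88.14 dB.
So the exhaust stack must be reduced from 95 to 88.14 dB: IL = 6.86 dB.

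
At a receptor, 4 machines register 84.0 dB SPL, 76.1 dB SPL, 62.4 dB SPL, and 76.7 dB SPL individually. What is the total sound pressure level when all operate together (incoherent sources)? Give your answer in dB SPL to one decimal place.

Incoherent sources combine by intensity addition: L_total = 10·log₁₀(Σ 10^(L_i/10)).
Σ 10^(L/10) = 10^(84.0/10) + 10^(76.1/10) + 10^(62.4/10) + 10^(76.7/10) = 3.404e+08.
L_total = 10·log₁₀(3.404e+08) = 85.32 dB SPL.

85.3 dB SPL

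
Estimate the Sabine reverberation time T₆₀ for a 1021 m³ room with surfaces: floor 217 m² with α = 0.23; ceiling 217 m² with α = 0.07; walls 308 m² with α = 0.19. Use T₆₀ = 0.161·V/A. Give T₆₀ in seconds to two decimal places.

1.33 s

A = Σ Sᵢαᵢ = 217·0.23 + 217·0.07 + 308·0.19 = 123.62 m².
T₆₀ = 0.161 × 1021 / 123.62 = 1.330 s.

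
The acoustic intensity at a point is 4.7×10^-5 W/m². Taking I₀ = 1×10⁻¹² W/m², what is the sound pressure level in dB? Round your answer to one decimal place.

L = 10·log₁₀(I/I₀) = 10·log₁₀(4.7×10^-5/10⁻¹²) = 10·log₁₀(4.7×10^7).
L = 10·(0.6721 + 7) = 76.72 dB.

76.7 dB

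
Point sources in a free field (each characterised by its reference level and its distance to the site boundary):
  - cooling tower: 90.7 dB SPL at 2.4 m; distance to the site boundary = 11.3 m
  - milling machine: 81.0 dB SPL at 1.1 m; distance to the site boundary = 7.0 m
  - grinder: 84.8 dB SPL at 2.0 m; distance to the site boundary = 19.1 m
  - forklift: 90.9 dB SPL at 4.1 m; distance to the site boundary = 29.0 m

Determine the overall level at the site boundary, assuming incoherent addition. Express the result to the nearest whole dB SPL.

79 dB SPL

Apply inverse-square spreading to bring every level to the receiver, then sum 10^(L/10).
cooling tower: 90.7 − 20·log₁₀(11.3/2.4) = 90.7 − 13.46 = 77.24 dB SPL.
milling machine: 81.0 − 20·log₁₀(7.0/1.1) = 81.0 − 16.07 = 64.93 dB SPL.
grinder: 84.8 − 20·log₁₀(19.1/2.0) = 84.8 − 19.60 = 65.20 dB SPL.
forklift: 90.9 − 20·log₁₀(29.0/4.1) = 90.9 − 16.99 = 73.91 dB SPL.
Σ 10^(L/10) = 8.401e+07 → L_total = 10·log₁₀(8.401e+07) = 79.24 dB SPL.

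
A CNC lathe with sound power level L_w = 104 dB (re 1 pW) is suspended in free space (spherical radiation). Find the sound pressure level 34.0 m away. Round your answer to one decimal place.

Free-field spherical radiation: L_p = L_w − 10·log₁₀(4π·r²), r = 34.0 m.
4π·r² = 1.453e+04 m², 10·log₁₀ of that is 41.622 dB.
L_p = 104 − 41.622 = 62.38 dB.

62.4 dB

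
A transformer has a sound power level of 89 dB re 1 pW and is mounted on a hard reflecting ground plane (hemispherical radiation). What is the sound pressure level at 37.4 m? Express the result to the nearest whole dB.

L_p = L_w − 10·log₁₀(2π·r²) with r = 37.4 m.
2π·r² = 8789 m², 10·log₁₀ of that is 39.439 dB.
L_p = 89 − 39.439 = 49.56 dB.

50 dB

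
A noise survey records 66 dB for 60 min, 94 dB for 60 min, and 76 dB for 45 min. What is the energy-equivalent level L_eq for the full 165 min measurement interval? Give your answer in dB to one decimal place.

The energy average is taken in the linear domain: L_eq = 10·log₁₀[(Σ tᵢ·10^(Lᵢ/10))/T], T = 165 min.
Σ tᵢ·10^(Lᵢ/10) = 60·10^(66/10) + 60·10^(94/10) + 45·10^(76/10) = 1.527e+11.
L_eq = 10·log₁₀(1.527e+11/165) = 89.66 dB.

89.7 dB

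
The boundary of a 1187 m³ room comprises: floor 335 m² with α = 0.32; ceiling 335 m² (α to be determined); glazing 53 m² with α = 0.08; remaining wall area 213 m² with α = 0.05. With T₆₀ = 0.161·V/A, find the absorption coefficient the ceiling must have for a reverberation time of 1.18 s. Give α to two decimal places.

0.12

Required total absorption A = 0.161·1187/1.18 = 161.96 m².
Absorption from the other surfaces = 335·0.32 + 53·0.08 + 213·0.05 = 122.09 m², so the ceiling must supply 39.87 m² over 335 m².
α = 39.87/335 = 0.119.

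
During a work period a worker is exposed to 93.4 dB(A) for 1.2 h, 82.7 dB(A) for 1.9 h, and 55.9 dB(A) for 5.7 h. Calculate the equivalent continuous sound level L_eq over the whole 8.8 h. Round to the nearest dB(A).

L_eq = 10·log₁₀[(1/T)·Σ tᵢ·10^(Lᵢ/10)] with T = 8.8 h.
Σ tᵢ·10^(Lᵢ/10) = 1.2·10^(93.4/10) + 1.9·10^(82.7/10) + 5.7·10^(55.9/10) = 2.981e+09.
L_eq = 10·log₁₀(2.981e+09/8.8) = 85.30 dB(A).

85 dB(A)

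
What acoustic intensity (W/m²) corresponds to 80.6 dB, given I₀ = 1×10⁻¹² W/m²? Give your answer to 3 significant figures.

L = 10·log₁₀(I/I₀) ⇒ I = I₀·10^(L/10) = 10⁻¹² × 10^8.06.

0.000115 W/m²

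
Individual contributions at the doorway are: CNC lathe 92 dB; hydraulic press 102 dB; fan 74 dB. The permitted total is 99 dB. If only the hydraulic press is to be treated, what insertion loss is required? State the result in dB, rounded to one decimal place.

4.0 dB

The untreated sources together contribute 10^(92/10) + 10^(74/10) = 1.610e+09, i.e. 92.07 dB.
To meet 99 dB overall, the treated hydraulic press may contribute at most 10^(99/10) − 1.610e+09 = 6.333e+09, i.e. 98.02 dB.
So the hydraulic press must be reduced from 102 to 98.02 dB: IL = 3.98 dB.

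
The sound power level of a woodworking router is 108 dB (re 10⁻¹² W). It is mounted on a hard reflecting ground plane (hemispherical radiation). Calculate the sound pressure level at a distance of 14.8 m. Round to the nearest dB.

The power spreads over a hemisphere of area 2π·r², so L_p = L_w − 10·log₁₀(2π·r²).
2π·r² = 1376 m², 10·log₁₀ of that is 31.387 dB.
L_p = 108 − 31.387 = 76.61 dB.

77 dB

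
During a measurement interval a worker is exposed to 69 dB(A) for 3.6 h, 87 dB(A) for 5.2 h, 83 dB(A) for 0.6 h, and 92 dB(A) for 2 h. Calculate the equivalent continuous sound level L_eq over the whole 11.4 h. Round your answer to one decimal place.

87.2 dB(A)

Weight each interval's intensity by its duration and average over T = 11.4 h:
Σ tᵢ·10^(Lᵢ/10) = 3.6·10^(69/10) + 5.2·10^(87/10) + 0.6·10^(83/10) + 2·10^(92/10) = 5.924e+09.
L_eq = 10·log₁₀(5.924e+09/11.4) = 87.16 dB(A).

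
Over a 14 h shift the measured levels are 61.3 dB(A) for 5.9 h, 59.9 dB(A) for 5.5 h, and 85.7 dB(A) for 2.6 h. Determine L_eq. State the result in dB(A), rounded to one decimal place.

Weight each interval's intensity by its duration and average over T = 14 h:
Σ tᵢ·10^(Lᵢ/10) = 5.9·10^(61.3/10) + 5.5·10^(59.9/10) + 2.6·10^(85.7/10) = 9.793e+08.
L_eq = 10·log₁₀(9.793e+08/14) = 78.45 dB(A).

78.4 dB(A)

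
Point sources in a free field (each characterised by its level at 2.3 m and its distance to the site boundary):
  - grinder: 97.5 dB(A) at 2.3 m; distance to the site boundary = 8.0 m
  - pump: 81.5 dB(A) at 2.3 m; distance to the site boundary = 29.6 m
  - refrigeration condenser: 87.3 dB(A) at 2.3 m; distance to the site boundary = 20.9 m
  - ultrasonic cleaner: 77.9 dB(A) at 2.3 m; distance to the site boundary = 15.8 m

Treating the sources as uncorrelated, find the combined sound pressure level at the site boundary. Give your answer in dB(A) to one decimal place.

Apply inverse-square spreading to bring every level to the receiver, then sum 10^(L/10).
grinder: 97.5 − 20·log₁₀(8.0/2.3) = 97.5 − 10.83 = 86.67 dB(A).
pump: 81.5 − 20·log₁₀(29.6/2.3) = 81.5 − 22.19 = 59.31 dB(A).
refrigeration condenser: 87.3 − 20·log₁₀(20.9/2.3) = 87.3 − 19.17 = 68.13 dB(A).
ultrasonic cleaner: 77.9 − 20·log₁₀(15.8/2.3) = 77.9 − 16.74 = 61.16 dB(A).
Σ 10^(L/10) = 4.735e+08 → L_total = 10·log₁₀(4.735e+08) = 86.75 dB(A).

86.8 dB(A)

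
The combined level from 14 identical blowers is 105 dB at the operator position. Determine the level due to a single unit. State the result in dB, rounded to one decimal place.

93.5 dB

14 equal contributions raise the level by 10·log₁₀ 14 = 11.461 dB, so each unit alone gives 105 − 11.461.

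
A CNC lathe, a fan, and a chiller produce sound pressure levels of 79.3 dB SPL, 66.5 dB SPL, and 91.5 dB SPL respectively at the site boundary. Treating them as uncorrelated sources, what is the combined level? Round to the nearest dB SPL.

92 dB SPL

For uncorrelated sources the intensities add, so convert each level to linear form, sum, and take 10·log₁₀ of the total.
Σ 10^(L/10) = 10^(79.3/10) + 10^(66.5/10) + 10^(91.5/10) = 1.502e+09.
L_total = 10·log₁₀(1.502e+09) = 91.77 dB SPL.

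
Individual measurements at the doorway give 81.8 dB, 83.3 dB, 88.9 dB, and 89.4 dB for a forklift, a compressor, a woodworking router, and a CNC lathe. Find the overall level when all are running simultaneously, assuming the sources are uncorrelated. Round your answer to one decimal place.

93.0 dB

Incoherent sources combine by intensity addition: L_total = 10·log₁₀(Σ 10^(L_i/10)).
Σ 10^(L/10) = 10^(81.8/10) + 10^(83.3/10) + 10^(88.9/10) + 10^(89.4/10) = 2.012e+09.
L_total = 10·log₁₀(2.012e+09) = 93.04 dB.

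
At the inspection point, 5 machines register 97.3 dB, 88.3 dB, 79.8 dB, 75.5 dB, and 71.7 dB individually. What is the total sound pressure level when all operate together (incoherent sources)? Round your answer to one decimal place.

97.9 dB

For uncorrelated sources the intensities add, so convert each level to linear form, sum, and take 10·log₁₀ of the total.
Σ 10^(L/10) = 10^(97.3/10) + 10^(88.3/10) + 10^(79.8/10) + 10^(75.5/10) + 10^(71.7/10) = 6.192e+09.
L_total = 10·log₁₀(6.192e+09) = 97.92 dB.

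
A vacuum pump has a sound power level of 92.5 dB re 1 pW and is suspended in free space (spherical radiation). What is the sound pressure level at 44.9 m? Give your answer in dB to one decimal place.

Free-field spherical radiation: L_p = L_w − 10·log₁₀(4π·r²), r = 44.9 m.
4π·r² = 2.533e+04 m², 10·log₁₀ of that is 44.037 dB.
L_p = 92.5 − 44.037 = 48.46 dB.

48.5 dB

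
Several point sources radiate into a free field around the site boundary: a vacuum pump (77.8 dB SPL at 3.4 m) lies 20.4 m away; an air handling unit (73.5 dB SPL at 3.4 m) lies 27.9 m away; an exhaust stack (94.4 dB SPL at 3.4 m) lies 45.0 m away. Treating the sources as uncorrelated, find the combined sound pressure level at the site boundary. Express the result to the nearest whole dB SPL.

72 dB SPL

Apply inverse-square spreading to bring every level to the receiver, then sum 10^(L/10).
vacuum pump: 77.8 − 20·log₁₀(20.4/3.4) = 77.8 − 15.56 = 62.24 dB SPL.
air handling unit: 73.5 − 20·log₁₀(27.9/3.4) = 73.5 − 18.28 = 55.22 dB SPL.
exhaust stack: 94.4 − 20·log₁₀(45.0/3.4) = 94.4 − 22.43 = 71.97 dB SPL.
Σ 10^(L/10) = 1.773e+07 → L_total = 10·log₁₀(1.773e+07) = 72.49 dB SPL.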